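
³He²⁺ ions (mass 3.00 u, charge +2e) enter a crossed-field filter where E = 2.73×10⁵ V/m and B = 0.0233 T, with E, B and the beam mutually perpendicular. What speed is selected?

For undeflected motion the electric and magnetic forces balance: qE = qvB.
v = E/B = 2.73×10⁵/0.0233 = 1.17×10⁷ m/s.

v = 1.17×10⁷ m/s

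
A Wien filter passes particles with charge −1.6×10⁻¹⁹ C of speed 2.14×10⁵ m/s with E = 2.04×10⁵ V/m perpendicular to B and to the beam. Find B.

B = 0.953 T

Balance of forces in the selector: qE = qvB ⇒ B = E/v.
B = 2.04×10⁵/2.14×10⁵ = 0.953 T.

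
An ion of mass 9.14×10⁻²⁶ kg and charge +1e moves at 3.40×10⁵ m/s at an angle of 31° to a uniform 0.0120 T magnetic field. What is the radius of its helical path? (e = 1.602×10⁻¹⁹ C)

r ≈ 8.33 m

v⊥ = v sinθ = 3.40×10⁵·sin31° ≈ 1.751×10⁵ m/s.
r = m v⊥/(|q|B) = (9.14×10⁻²⁶)(1.751×10⁵)/((1.602×10⁻¹⁹)(0.0120)) ≈ 8.33 m.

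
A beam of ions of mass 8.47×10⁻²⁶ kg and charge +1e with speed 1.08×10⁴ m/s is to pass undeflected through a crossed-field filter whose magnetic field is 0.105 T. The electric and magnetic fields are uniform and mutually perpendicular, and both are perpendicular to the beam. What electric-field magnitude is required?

For straight-line motion qE = qvB, so E = vB.
E = 1.08×10⁴ × 0.105 = 1130 V/m.

E = 1130 V/m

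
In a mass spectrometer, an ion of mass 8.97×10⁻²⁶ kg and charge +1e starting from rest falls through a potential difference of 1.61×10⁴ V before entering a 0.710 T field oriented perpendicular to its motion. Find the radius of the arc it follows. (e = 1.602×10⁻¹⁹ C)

Acceleration: |q|V = ½mv² ⇒ v = √(2|q|V/m) = √(2·1.602×10⁻¹⁹·1.61×10⁴/8.97×10⁻²⁶) ≈ 2.398×10⁵ m/s.
In the field: r = mv/(|q|B) = (8.97×10⁻²⁶)(2.398×10⁵)/((1.602×10⁻¹⁹)(0.710)) ≈ 0.189 m.

r ≈ 0.189 m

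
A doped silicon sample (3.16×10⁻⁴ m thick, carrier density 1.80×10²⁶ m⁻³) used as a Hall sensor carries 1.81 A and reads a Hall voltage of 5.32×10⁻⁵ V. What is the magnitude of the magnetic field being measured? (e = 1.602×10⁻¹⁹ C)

B ≈ 0.268 T

From V_H = IB/(n e t), B = V_H n e t / I.
B = (5.32×10⁻⁵)(1.80×10²⁶)(1.602×10⁻¹⁹)(3.16×10⁻⁴)/1.81 ≈ 0.268 T.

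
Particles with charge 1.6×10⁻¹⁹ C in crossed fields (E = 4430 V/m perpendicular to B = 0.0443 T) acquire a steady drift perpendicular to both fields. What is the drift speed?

The steady drift has the magnetic force balancing the electric force, so v_d = E/B.
v_d = 4430/0.0443 = 1.00×10⁵ m/s.

v_d ≈ 1.00×10⁵ m/s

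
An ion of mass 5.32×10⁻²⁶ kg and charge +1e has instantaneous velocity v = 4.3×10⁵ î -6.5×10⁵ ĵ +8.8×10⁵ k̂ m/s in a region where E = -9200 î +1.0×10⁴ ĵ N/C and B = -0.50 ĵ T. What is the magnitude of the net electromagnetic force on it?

|F| ≈ 7.71×10⁻¹⁴ N

v×B = (4.40×10⁵, 0, -2.15×10⁵) N/C.
E + v×B = (4.31×10⁵, 1.00×10⁴, -2.15×10⁵) N/C.
F = q(E + v×B) = (1.602×10⁻¹⁹ C)·(4.31×10⁵, 1.00×10⁴, -2.15×10⁵) = (6.90×10⁻¹⁴, 1.60×10⁻¹⁵, -3.44×10⁻¹⁴) N.
|F| = 7.71×10⁻¹⁴ N.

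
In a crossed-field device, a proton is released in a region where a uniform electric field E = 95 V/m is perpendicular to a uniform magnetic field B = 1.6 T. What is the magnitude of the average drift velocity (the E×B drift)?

v_d ≈ 59 m/s

The E×B drift speed is v_d = E/B.
v_d = 95/1.6 = 59 m/s.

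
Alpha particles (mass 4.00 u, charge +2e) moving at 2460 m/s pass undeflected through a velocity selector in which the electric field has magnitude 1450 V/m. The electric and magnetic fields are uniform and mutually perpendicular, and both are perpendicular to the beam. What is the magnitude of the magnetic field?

Balance of forces in the selector: qE = qvB ⇒ B = E/v.
B = 1450/2460 = 0.589 T.

B = 0.589 T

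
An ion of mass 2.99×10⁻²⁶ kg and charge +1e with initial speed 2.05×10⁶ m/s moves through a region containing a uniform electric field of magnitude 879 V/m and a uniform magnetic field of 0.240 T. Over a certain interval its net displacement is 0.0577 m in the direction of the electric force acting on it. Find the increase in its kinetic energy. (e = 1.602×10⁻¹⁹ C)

The magnetic force is always ⟂ v and does no work; only the electric force changes KE.
ΔKE = F_E · d = |q|E d = (1.602×10⁻¹⁹)(879)(0.0577) ≈ 8.13×10⁻¹⁸ J.

ΔKE ≈ 8.13×10⁻¹⁸ J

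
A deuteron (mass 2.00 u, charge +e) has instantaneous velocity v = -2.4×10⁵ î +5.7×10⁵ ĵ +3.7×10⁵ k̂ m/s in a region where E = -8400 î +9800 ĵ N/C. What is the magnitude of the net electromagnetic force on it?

|F| ≈ 2.07×10⁻¹⁵ N

Only an electric field acts, so F = qE = (1.602×10⁻¹⁹ C)·(-8400, 9800, 0) = (-1.35×10⁻¹⁵, 1.57×10⁻¹⁵, 0) N.
|F| = 2.07×10⁻¹⁵ N.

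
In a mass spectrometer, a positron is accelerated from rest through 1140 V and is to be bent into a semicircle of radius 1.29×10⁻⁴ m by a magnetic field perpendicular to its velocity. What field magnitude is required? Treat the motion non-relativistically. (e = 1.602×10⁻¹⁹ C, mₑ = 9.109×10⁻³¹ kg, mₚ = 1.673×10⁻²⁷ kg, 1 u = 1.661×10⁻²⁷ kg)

v = √(2|q|V/m) = √(2·1.602×10⁻¹⁹·1140/9.109×10⁻³¹) ≈ 2.002×10⁷ m/s.
B = mv/(|q|r) = (9.109×10⁻³¹)(2.002×10⁷)/((1.602×10⁻¹⁹)(1.29×10⁻⁴)) ≈ 0.883 T.

B ≈ 0.883 T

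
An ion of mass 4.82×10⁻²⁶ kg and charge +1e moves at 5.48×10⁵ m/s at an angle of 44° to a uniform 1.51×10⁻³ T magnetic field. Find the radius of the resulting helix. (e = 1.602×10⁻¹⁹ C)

r ≈ 75.9 m

v⊥ = v sinθ = 5.48×10⁵·sin44° ≈ 3.807×10⁵ m/s.
r = m v⊥/(|q|B) = (4.82×10⁻²⁶)(3.807×10⁵)/((1.602×10⁻¹⁹)(1.51×10⁻³)) ≈ 75.9 m.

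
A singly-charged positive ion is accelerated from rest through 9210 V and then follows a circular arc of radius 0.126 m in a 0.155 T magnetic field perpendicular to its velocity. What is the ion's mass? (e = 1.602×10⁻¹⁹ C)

m ≈ 3.32×10⁻²⁷ kg

Combine |q|V = ½mv² and r = mv/(|q|B): eliminate v to get m = qB²r²/(2V).
m = (1.602×10⁻¹⁹)(0.155)²(0.126)²/(2·9210) ≈ 3.32×10⁻²⁷ kg.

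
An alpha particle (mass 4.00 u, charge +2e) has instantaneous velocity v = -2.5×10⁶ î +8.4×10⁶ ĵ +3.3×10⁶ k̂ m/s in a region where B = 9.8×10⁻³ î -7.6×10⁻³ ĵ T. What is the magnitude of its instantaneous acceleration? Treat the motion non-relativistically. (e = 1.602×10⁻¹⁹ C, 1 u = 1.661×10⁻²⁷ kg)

v×B = (2.51×10⁴, 3.23×10⁴, -6.33×10⁴) N/C.
F = q v×B = (3.204×10⁻¹⁹ C)·(2.51×10⁴, 3.23×10⁴, -6.33×10⁴) = (8.04×10⁻¹⁵, 1.04×10⁻¹⁴, -2.03×10⁻¹⁴) N.
|a| = |F|/m = 2.416×10⁻¹⁴/6.644×10⁻²⁷ ≈ 3.64×10¹² m/s².

|a| ≈ 3.64×10¹² m/s²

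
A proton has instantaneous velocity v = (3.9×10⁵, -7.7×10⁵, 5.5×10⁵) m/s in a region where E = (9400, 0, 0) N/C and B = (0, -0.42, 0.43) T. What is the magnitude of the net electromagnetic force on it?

|F| ≈ 4.03×10⁻¹⁴ N

v×B = (-1.00×10⁵, -1.68×10⁵, -1.64×10⁵) N/C.
E + v×B = (-9.07×10⁴, -1.68×10⁵, -1.64×10⁵) N/C.
F = q(E + v×B) = (1.602×10⁻¹⁹ C)·(-9.07×10⁴, -1.68×10⁵, -1.64×10⁵) = (-1.45×10⁻¹⁴, -2.69×10⁻¹⁴, -2.62×10⁻¹⁴) N.
|F| = 4.03×10⁻¹⁴ N.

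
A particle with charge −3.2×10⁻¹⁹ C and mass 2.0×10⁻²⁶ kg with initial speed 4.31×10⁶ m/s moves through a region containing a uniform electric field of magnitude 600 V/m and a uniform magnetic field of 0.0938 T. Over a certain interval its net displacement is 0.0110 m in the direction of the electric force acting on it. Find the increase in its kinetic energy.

ΔKE ≈ 2.11×10⁻¹⁸ J

The magnetic force is always ⟂ v and does no work; only the electric force changes KE.
ΔKE = F_E · d = |q|E d = (3.2×10⁻¹⁹)(600)(0.0110) ≈ 2.11×10⁻¹⁸ J.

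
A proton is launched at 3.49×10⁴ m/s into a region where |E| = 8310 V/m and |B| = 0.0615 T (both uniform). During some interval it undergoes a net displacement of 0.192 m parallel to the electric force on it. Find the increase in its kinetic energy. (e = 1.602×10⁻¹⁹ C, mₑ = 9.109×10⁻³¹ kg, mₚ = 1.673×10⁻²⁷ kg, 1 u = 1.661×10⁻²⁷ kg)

The magnetic force is always ⟂ v and does no work; only the electric force changes KE.
ΔKE = F_E · d = |q|E d = (1.602×10⁻¹⁹)(8310)(0.192) ≈ 2.56×10⁻¹⁶ J.

ΔKE ≈ 2.56×10⁻¹⁶ J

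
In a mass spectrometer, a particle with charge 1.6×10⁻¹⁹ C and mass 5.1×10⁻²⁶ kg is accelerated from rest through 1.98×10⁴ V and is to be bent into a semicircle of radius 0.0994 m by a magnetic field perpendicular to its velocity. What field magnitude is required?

B ≈ 1.13 T

v = √(2|q|V/m) = √(2·1.6×10⁻¹⁹·1.98×10⁴/5.1×10⁻²⁶) ≈ 3.525×10⁵ m/s.
B = mv/(|q|r) = (5.1×10⁻²⁶)(3.525×10⁵)/((1.6×10⁻¹⁹)(0.0994)) ≈ 1.13 T.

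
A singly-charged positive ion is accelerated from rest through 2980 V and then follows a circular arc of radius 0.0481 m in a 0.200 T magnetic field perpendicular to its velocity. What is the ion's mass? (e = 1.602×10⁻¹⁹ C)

m ≈ 2.49×10⁻²⁷ kg

Combine |q|V = ½mv² and r = mv/(|q|B): eliminate v to get m = qB²r²/(2V).
m = (1.602×10⁻¹⁹)(0.200)²(0.0481)²/(2·2980) ≈ 2.49×10⁻²⁷ kg.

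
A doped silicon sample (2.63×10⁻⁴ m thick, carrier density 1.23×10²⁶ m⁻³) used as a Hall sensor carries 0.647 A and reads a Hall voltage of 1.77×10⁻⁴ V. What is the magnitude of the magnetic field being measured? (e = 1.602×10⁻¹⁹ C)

B ≈ 1.42 T

From V_H = IB/(n e t), B = V_H n e t / I.
B = (1.77×10⁻⁴)(1.23×10²⁶)(1.602×10⁻¹⁹)(2.63×10⁻⁴)/0.647 ≈ 1.42 T.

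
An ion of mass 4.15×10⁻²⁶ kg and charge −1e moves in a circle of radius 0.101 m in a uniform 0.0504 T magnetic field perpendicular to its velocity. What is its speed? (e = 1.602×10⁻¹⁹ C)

v ≈ 1.97×10⁴ m/s

From |q|vB = mv²/r, v = |q|Br/m.
v = (1.602×10⁻¹⁹)(0.0504)(0.101)/4.15×10⁻²⁶ ≈ 1.97×10⁴ m/s.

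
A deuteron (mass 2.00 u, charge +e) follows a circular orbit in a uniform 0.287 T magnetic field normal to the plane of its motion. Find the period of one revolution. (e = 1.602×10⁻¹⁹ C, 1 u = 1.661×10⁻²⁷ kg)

The cyclotron period depends only on m, q, B: T = 2πm/(|q|B).
T = 2π(3.322×10⁻²⁷)/((1.602×10⁻¹⁹)(0.287)) ≈ 4.54×10⁻⁷ s.

T ≈ 4.54×10⁻⁷ s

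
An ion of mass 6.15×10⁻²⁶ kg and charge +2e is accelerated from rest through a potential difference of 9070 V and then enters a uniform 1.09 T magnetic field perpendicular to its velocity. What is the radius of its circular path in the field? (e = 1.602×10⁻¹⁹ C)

Acceleration: |q|V = ½mv² ⇒ v = √(2|q|V/m) = √(2·3.204×10⁻¹⁹·9070/6.15×10⁻²⁶) ≈ 3.074×10⁵ m/s.
In the field: r = mv/(|q|B) = (6.15×10⁻²⁶)(3.074×10⁵)/((3.204×10⁻¹⁹)(1.09)) ≈ 0.0541 m.

r ≈ 0.0541 m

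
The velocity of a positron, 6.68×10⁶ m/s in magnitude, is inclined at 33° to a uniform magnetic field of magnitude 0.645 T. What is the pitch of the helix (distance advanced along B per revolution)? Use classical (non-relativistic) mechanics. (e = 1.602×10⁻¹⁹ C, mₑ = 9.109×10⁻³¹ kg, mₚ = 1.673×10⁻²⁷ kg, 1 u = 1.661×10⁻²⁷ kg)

p ≈ 3.10×10⁻⁴ m

v∥ = v cosθ = 6.68×10⁶·cos33° ≈ 5.602×10⁶ m/s.
T = 2πm/(|q|B) = 2π(9.109×10⁻³¹)/((1.602×10⁻¹⁹)(0.645)) ≈ 5.539×10⁻¹¹ s.
pitch = v∥ T = (5.602×10⁶)(5.539×10⁻¹¹) ≈ 3.10×10⁻⁴ m.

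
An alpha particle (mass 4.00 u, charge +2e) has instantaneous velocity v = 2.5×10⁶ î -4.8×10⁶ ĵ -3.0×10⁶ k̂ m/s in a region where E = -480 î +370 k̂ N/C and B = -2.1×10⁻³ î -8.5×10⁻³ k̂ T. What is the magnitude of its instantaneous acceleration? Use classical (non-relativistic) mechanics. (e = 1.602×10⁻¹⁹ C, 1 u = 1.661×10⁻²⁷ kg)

v×B = (4.08×10⁴, 2.76×10⁴, -1.01×10⁴) N/C.
E + v×B = (4.03×10⁴, 2.76×10⁴, -9710) N/C.
F = q(E + v×B) = (3.204×10⁻¹⁹ C)·(4.03×10⁴, 2.76×10⁴, -9710) = (1.29×10⁻¹⁴, 8.83×10⁻¹⁵, -3.11×10⁻¹⁵) N.
|a| = |F|/m = 1.595×10⁻¹⁴/6.644×10⁻²⁷ ≈ 2.40×10¹² m/s².

|a| ≈ 2.40×10¹² m/s²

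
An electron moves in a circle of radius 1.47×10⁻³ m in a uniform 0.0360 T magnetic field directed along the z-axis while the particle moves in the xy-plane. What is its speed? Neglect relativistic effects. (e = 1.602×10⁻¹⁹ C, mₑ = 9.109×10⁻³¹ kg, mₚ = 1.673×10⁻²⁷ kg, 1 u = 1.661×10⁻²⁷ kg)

From |q|vB = mv²/r, v = |q|Br/m.
v = (1.602×10⁻¹⁹)(0.0360)(1.47×10⁻³)/9.109×10⁻³¹ ≈ 9.31×10⁶ m/s.

v ≈ 9.31×10⁶ m/s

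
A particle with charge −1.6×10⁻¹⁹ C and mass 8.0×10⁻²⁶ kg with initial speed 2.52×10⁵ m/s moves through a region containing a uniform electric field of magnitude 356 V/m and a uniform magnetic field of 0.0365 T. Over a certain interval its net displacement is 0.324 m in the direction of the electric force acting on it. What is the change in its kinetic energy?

The magnetic force is always ⟂ v and does no work; only the electric force changes KE.
ΔKE = F_E · d = |q|E d = (1.6×10⁻¹⁹)(356)(0.324) ≈ 1.85×10⁻¹⁷ J.

ΔKE ≈ 1.85×10⁻¹⁷ J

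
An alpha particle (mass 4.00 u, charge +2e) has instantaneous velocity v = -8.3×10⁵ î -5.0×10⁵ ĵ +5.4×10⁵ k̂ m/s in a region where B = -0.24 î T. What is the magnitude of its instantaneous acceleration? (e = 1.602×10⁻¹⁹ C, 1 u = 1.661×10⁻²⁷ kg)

|a| ≈ 8.52×10¹² m/s²

v×B = (0, -1.30×10⁵, -1.20×10⁵) N/C.
F = q v×B = (3.204×10⁻¹⁹ C)·(0, -1.30×10⁵, -1.20×10⁵) = (0, -4.15×10⁻¹⁴, -3.84×10⁻¹⁴) N.
|a| = |F|/m = 5.659×10⁻¹⁴/6.644×10⁻²⁷ ≈ 8.52×10¹² m/s².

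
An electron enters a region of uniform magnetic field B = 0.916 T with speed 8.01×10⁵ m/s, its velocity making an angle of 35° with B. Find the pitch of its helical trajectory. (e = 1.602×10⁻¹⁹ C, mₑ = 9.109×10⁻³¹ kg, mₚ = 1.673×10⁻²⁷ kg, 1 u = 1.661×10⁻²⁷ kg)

p ≈ 2.56×10⁻⁵ m

v∥ = v cosθ = 8.01×10⁵·cos35° ≈ 6.561×10⁵ m/s.
T = 2πm/(|q|B) = 2π(9.109×10⁻³¹)/((1.602×10⁻¹⁹)(0.916)) ≈ 3.900×10⁻¹¹ s.
pitch = v∥ T = (6.561×10⁵)(3.900×10⁻¹¹) ≈ 2.56×10⁻⁵ m.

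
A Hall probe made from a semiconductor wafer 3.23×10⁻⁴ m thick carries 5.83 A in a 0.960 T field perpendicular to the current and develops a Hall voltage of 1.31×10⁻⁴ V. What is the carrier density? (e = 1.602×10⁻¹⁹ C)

From V_H = IB/(n e t), n = IB/(V_H e t).
n = (5.83)(0.960)/((1.31×10⁻⁴)(1.602×10⁻¹⁹)(3.23×10⁻⁴)) ≈ 8.26×10²⁶ m⁻³.

n ≈ 8.26×10²⁶ m⁻³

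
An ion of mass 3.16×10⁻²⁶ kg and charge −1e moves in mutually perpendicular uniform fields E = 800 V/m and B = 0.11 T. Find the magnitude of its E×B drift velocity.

v_d ≈ 7300 m/s

The E×B drift speed is v_d = E/B.
v_d = 800/0.11 = 7300 m/s.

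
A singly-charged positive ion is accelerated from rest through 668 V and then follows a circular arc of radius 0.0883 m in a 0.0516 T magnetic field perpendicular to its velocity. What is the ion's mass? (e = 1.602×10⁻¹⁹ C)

Combine |q|V = ½mv² and r = mv/(|q|B): eliminate v to get m = qB²r²/(2V).
m = (1.602×10⁻¹⁹)(0.0516)²(0.0883)²/(2·668) ≈ 2.49×10⁻²⁷ kg.

m ≈ 2.49×10⁻²⁷ kg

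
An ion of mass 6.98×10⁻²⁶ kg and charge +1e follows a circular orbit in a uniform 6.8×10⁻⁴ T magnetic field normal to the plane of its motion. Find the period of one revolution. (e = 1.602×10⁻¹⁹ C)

T ≈ 4.0×10⁻³ s

The cyclotron period depends only on m, q, B: T = 2πm/(|q|B).
T = 2π(6.98×10⁻²⁶)/((1.602×10⁻¹⁹)(6.8×10⁻⁴)) ≈ 4.0×10⁻³ s.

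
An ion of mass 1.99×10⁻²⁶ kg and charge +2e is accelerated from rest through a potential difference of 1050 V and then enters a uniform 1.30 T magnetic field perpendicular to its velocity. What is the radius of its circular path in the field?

Acceleration: |q|V = ½mv² ⇒ v = √(2|q|V/m) = √(2·3.204×10⁻¹⁹·1050/1.99×10⁻²⁶) ≈ 1.839×10⁵ m/s.
In the field: r = mv/(|q|B) = (1.99×10⁻²⁶)(1.839×10⁵)/((3.204×10⁻¹⁹)(1.30)) ≈ 8.79×10⁻³ m.

r ≈ 8.79×10⁻³ m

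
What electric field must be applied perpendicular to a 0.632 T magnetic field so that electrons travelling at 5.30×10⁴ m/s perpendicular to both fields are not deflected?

For straight-line motion qE = qvB, so E = vB.
E = 5.30×10⁴ × 0.632 = 3.35×10⁴ V/m.

E = 3.35×10⁴ V/m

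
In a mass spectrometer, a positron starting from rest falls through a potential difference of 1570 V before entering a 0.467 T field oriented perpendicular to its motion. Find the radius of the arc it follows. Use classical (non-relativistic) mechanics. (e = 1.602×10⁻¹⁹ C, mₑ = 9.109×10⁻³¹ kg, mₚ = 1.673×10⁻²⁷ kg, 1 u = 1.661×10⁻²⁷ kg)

r ≈ 2.86×10⁻⁴ m

Acceleration: |q|V = ½mv² ⇒ v = √(2|q|V/m) = √(2·1.602×10⁻¹⁹·1570/9.109×10⁻³¹) ≈ 2.350×10⁷ m/s.
In the field: r = mv/(|q|B) = (9.109×10⁻³¹)(2.350×10⁷)/((1.602×10⁻¹⁹)(0.467)) ≈ 2.86×10⁻⁴ m.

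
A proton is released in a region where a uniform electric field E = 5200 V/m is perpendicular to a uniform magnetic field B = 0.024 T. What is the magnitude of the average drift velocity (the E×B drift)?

v_d ≈ 2.2×10⁵ m/s

The E×B drift speed is v_d = E/B.
v_d = 5200/0.024 = 2.2×10⁵ m/s.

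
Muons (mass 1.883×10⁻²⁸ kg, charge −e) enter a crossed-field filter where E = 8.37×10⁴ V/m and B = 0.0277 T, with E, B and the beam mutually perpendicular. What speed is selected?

v = 3.02×10⁶ m/s

Zero net Lorentz force requires |qE| = |q v×B|, i.e. E = vB.
v = E/B = 8.37×10⁴/0.0277 = 3.02×10⁶ m/s.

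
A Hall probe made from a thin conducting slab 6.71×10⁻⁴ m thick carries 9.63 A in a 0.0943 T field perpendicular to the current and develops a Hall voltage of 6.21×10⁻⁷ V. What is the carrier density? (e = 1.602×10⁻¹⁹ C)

n ≈ 1.36×10²⁸ m⁻³

From V_H = IB/(n e t), n = IB/(V_H e t).
n = (9.63)(0.0943)/((6.21×10⁻⁷)(1.602×10⁻¹⁹)(6.71×10⁻⁴)) ≈ 1.36×10²⁸ m⁻³.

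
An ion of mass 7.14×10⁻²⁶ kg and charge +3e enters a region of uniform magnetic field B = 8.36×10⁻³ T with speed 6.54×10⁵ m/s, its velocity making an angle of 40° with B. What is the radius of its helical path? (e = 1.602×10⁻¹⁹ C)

v⊥ = v sinθ = 6.54×10⁵·sin40° ≈ 4.204×10⁵ m/s.
r = m v⊥/(|q|B) = (7.14×10⁻²⁶)(4.204×10⁵)/((4.806×10⁻¹⁹)(8.36×10⁻³)) ≈ 7.47 m.

r ≈ 7.47 m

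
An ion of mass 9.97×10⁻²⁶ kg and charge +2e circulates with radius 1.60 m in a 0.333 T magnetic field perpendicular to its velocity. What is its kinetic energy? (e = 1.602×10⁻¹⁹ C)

v = |q|Br/m, then KE = ½mv² = (qBr)²/(2m).
v = (3.204×10⁻¹⁹)(0.333)(1.60)/9.97×10⁻²⁶ ≈ 1.712×10⁶ m/s.
KE = ½(9.97×10⁻²⁶)(1.712×10⁶)² ≈ 1.46×10⁻¹³ J = 9.12×10⁵ eV.

KE ≈ 9.12×10⁵ eV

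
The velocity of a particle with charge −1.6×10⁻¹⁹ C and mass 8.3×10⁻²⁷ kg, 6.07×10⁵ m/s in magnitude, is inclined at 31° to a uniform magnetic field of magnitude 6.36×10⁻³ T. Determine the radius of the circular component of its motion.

r ≈ 2.55 m

v⊥ = v sinθ = 6.07×10⁵·sin31° ≈ 3.126×10⁵ m/s.
r = m v⊥/(|q|B) = (8.3×10⁻²⁷)(3.126×10⁵)/((1.6×10⁻¹⁹)(6.36×10⁻³)) ≈ 2.55 m.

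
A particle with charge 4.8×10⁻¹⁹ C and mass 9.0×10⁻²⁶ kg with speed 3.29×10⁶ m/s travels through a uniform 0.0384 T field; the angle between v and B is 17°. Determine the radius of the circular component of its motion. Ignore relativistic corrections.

r ≈ 4.70 m

v⊥ = v sinθ = 3.29×10⁶·sin17° ≈ 9.619×10⁵ m/s.
r = m v⊥/(|q|B) = (9.0×10⁻²⁶)(9.619×10⁵)/((4.8×10⁻¹⁹)(0.0384)) ≈ 4.70 m.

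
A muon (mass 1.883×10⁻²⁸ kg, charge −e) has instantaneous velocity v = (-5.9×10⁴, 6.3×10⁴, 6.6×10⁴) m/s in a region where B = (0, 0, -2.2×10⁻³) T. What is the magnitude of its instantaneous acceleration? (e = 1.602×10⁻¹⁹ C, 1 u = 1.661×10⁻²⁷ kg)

v×B = (-139, -130, 0) N/C.
F = q v×B = (−1.602×10⁻¹⁹ C)·(-139, -130, 0) = (2.22×10⁻¹⁷, 2.08×10⁻¹⁷, 0) N.
|a| = |F|/m = 3.042×10⁻¹⁷/1.883×10⁻²⁸ ≈ 1.62×10¹¹ m/s².

|a| ≈ 1.62×10¹¹ m/s²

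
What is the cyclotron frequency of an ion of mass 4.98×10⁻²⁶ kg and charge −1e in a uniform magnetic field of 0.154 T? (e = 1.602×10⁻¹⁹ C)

f ≈ 7.88×10⁴ Hz

f = |q|B/(2πm).
f = (1.602×10⁻¹⁹)(0.154)/(2π·4.98×10⁻²⁶) ≈ 7.88×10⁴ Hz.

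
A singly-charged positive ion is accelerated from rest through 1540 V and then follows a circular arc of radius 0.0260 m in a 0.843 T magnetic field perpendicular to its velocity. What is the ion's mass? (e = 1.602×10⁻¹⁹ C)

Combine |q|V = ½mv² and r = mv/(|q|B): eliminate v to get m = qB²r²/(2V).
m = (1.602×10⁻¹⁹)(0.843)²(0.0260)²/(2·1540) ≈ 2.50×10⁻²⁶ kg.

m ≈ 2.50×10⁻²⁶ kg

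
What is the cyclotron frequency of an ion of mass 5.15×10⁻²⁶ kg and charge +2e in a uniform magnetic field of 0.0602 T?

f ≈ 5.96×10⁴ Hz

f = |q|B/(2πm).
f = (3.204×10⁻¹⁹)(0.0602)/(2π·5.15×10⁻²⁶) ≈ 5.96×10⁴ Hz.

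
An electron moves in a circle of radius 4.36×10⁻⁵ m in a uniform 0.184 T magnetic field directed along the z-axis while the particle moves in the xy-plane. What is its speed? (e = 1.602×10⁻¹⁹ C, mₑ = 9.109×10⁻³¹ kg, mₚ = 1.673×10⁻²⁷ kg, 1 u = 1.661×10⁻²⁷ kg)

v ≈ 1.41×10⁶ m/s

From |q|vB = mv²/r, v = |q|Br/m.
v = (1.602×10⁻¹⁹)(0.184)(4.36×10⁻⁵)/9.109×10⁻³¹ ≈ 1.41×10⁶ m/s.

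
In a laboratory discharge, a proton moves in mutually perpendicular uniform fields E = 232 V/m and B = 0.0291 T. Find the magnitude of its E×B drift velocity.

The steady drift has the magnetic force balancing the electric force, so v_d = E/B.
v_d = 232/0.0291 = 7970 m/s.

v_d ≈ 7970 m/s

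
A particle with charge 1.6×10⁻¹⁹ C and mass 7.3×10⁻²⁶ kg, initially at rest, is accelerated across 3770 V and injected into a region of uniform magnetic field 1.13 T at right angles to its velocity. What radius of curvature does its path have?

r ≈ 0.0519 m

Acceleration: |q|V = ½mv² ⇒ v = √(2|q|V/m) = √(2·1.6×10⁻¹⁹·3770/7.3×10⁻²⁶) ≈ 1.286×10⁵ m/s.
In the field: r = mv/(|q|B) = (7.3×10⁻²⁶)(1.286×10⁵)/((1.6×10⁻¹⁹)(1.13)) ≈ 0.0519 m.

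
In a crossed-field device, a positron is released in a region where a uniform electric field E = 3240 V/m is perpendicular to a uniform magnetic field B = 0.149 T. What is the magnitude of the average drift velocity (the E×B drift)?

The steady drift has the magnetic force balancing the electric force, so v_d = E/B.
v_d = 3240/0.149 = 2.17×10⁴ m/s.

v_d ≈ 2.17×10⁴ m/s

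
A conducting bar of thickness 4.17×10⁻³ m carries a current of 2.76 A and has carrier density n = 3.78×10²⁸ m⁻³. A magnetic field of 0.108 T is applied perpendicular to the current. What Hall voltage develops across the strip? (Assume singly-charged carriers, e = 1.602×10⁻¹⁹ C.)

V_H = IB/(n e t).
V_H = (2.76)(0.108)/((3.78×10²⁸)(1.602×10⁻¹⁹)(4.17×10⁻³)) ≈ 1.18×10⁻⁸ V.

V_H ≈ 1.18×10⁻⁸ V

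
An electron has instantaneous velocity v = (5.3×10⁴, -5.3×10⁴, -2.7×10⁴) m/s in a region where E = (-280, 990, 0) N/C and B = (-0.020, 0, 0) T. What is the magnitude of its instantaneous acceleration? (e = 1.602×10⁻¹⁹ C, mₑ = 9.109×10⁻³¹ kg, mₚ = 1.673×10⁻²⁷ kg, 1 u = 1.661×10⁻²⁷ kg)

|a| ≈ 3.31×10¹⁴ m/s²

v×B = (0, 540, -1060) N/C.
E + v×B = (-280, 1530, -1060) N/C.
F = q(E + v×B) = (−1.602×10⁻¹⁹ C)·(-280, 1530, -1060) = (4.49×10⁻¹⁷, -2.45×10⁻¹⁶, 1.70×10⁻¹⁶) N.
|a| = |F|/m = 3.015×10⁻¹⁶/9.109×10⁻³¹ ≈ 3.31×10¹⁴ m/s².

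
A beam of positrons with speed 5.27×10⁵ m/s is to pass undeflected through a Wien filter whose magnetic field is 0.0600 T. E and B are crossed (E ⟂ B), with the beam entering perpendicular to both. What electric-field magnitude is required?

E = 3.16×10⁴ V/m

For straight-line motion qE = qvB, so E = vB.
E = 5.27×10⁵ × 0.0600 = 3.16×10⁴ V/m.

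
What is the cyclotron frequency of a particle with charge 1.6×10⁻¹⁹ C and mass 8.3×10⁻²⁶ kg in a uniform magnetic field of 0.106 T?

f = |q|B/(2πm).
f = (1.6×10⁻¹⁹)(0.106)/(2π·8.3×10⁻²⁶) ≈ 3.25×10⁴ Hz.

f ≈ 3.25×10⁴ Hz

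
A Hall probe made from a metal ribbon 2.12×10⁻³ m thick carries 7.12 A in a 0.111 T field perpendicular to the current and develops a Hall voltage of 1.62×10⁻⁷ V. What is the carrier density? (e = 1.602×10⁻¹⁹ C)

From V_H = IB/(n e t), n = IB/(V_H e t).
n = (7.12)(0.111)/((1.62×10⁻⁷)(1.602×10⁻¹⁹)(2.12×10⁻³)) ≈ 1.44×10²⁸ m⁻³.

n ≈ 1.44×10²⁸ m⁻³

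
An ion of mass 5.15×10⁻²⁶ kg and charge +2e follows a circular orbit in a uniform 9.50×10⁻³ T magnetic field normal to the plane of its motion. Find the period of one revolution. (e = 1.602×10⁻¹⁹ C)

T ≈ 1.06×10⁻⁴ s

The cyclotron period depends only on m, q, B: T = 2πm/(|q|B).
T = 2π(5.15×10⁻²⁶)/((3.204×10⁻¹⁹)(9.50×10⁻³)) ≈ 1.06×10⁻⁴ s.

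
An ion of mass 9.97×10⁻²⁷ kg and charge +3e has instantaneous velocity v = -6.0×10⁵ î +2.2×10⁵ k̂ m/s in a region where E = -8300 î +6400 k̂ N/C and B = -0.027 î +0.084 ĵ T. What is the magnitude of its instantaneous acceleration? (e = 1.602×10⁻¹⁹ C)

v×B = (-1.85×10⁴, -5940, -5.04×10⁴) N/C.
E + v×B = (-2.68×10⁴, -5940, -4.40×10⁴) N/C.
F = q(E + v×B) = (4.806×10⁻¹⁹ C)·(-2.68×10⁴, -5940, -4.40×10⁴) = (-1.29×10⁻¹⁴, -2.85×10⁻¹⁵, -2.11×10⁻¹⁴) N.
|a| = |F|/m = 2.492×10⁻¹⁴/9.97×10⁻²⁷ ≈ 2.50×10¹² m/s².

|a| ≈ 2.50×10¹² m/s²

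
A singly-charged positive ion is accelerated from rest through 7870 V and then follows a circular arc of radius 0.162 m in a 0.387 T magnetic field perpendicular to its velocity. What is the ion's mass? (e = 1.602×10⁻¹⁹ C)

m ≈ 4.00×10⁻²⁶ kg

Combine |q|V = ½mv² and r = mv/(|q|B): eliminate v to get m = qB²r²/(2V).
m = (1.602×10⁻¹⁹)(0.387)²(0.162)²/(2·7870) ≈ 4.00×10⁻²⁶ kg.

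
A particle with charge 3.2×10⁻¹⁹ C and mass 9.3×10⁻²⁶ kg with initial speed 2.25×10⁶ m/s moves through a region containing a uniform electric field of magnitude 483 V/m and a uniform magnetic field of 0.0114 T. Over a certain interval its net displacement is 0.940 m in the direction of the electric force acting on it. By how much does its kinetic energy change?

ΔKE ≈ 1.45×10⁻¹⁶ J

The magnetic force is always ⟂ v and does no work; only the electric force changes KE.
ΔKE = F_E · d = |q|E d = (3.2×10⁻¹⁹)(483)(0.940) ≈ 1.45×10⁻¹⁶ J.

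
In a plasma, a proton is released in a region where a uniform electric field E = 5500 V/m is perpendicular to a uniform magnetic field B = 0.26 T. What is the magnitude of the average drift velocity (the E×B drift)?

The E×B drift speed is v_d = E/B.
v_d = 5500/0.26 = 2.1×10⁴ m/s.

v_d ≈ 2.1×10⁴ m/s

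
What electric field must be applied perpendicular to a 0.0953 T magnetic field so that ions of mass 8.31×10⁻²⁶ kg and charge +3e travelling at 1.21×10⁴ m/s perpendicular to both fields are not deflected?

E = 1150 V/m

For straight-line motion qE = qvB, so E = vB.
E = 1.21×10⁴ × 0.0953 = 1150 V/m.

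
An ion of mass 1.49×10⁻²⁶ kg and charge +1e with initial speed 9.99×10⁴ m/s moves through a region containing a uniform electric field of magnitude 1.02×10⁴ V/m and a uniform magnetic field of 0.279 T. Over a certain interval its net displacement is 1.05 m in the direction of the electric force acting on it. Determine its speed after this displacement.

B does no work; ΔKE = |q|E d.
½mv_f² = ½mv₀² + |q|Ed = ½(1.49×10⁻²⁶)(9.99×10⁴)² + (1.602×10⁻¹⁹)(1.02×10⁴)(1.05) ≈ 7.435×10⁻¹⁷ J + 1.716×10⁻¹⁵ J ≈ 1.790×10⁻¹⁵ J.
v_f = √(2·1.790×10⁻¹⁵/1.49×10⁻²⁶) ≈ 4.90×10⁵ m/s.

v_f ≈ 4.90×10⁵ m/s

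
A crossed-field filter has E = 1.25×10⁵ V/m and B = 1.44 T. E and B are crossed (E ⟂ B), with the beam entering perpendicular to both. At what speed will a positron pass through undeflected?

Straight-line motion ⇒ electric and magnetic forces cancel, so E = vB.
v = E/B = 1.25×10⁵/1.44 = 8.68×10⁴ m/s.

v = 8.68×10⁴ m/s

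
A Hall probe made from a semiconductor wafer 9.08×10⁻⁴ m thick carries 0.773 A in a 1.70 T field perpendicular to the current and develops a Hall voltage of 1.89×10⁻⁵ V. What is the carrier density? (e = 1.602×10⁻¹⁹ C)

From V_H = IB/(n e t), n = IB/(V_H e t).
n = (0.773)(1.70)/((1.89×10⁻⁵)(1.602×10⁻¹⁹)(9.08×10⁻⁴)) ≈ 4.78×10²⁶ m⁻³.

n ≈ 4.78×10²⁶ m⁻³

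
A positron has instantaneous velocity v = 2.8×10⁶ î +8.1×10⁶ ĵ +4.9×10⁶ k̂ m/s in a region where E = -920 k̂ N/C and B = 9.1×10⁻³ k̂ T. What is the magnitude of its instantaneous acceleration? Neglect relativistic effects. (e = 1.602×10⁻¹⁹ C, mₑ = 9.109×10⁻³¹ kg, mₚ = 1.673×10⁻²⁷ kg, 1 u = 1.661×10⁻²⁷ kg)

|a| ≈ 1.37×10¹⁶ m/s²

v×B = (7.37×10⁴, -2.55×10⁴, 0) N/C.
E + v×B = (7.37×10⁴, -2.55×10⁴, -920) N/C.
F = q(E + v×B) = (1.602×10⁻¹⁹ C)·(7.37×10⁴, -2.55×10⁴, -920) = (1.18×10⁻¹⁴, -4.08×10⁻¹⁵, -1.47×10⁻¹⁶) N.
|a| = |F|/m = 1.249×10⁻¹⁴/9.109×10⁻³¹ ≈ 1.37×10¹⁶ m/s².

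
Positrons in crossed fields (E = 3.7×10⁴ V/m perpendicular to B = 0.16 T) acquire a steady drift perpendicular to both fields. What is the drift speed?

v_d ≈ 2.3×10⁵ m/s

The E×B drift speed is v_d = E/B.
v_d = 3.7×10⁴/0.16 = 2.3×10⁵ m/s.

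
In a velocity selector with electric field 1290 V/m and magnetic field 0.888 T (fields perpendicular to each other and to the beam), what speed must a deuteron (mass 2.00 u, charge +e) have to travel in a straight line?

v = 1450 m/s

Zero net Lorentz force requires |qE| = |q v×B|, i.e. E = vB.
v = E/B = 1290/0.888 = 1450 m/s.
The result is independent of the particle's charge and mass.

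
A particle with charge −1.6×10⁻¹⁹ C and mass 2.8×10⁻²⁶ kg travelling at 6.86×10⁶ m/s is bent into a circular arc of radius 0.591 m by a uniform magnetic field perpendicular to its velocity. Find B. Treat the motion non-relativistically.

From |q|vB = mv²/r, B = mv/(|q|r).
B = (2.8×10⁻²⁶)(6.86×10⁶)/((1.6×10⁻¹⁹)(0.591)) ≈ 2.03 T.

B ≈ 2.03 T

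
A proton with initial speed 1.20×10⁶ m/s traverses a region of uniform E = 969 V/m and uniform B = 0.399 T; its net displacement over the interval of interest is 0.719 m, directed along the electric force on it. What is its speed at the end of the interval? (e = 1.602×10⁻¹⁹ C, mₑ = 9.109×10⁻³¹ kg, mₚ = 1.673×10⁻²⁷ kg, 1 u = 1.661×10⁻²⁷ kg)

v_f ≈ 1.25×10⁶ m/s

B does no work; ΔKE = |q|E d.
½mv_f² = ½mv₀² + |q|Ed = ½(1.673×10⁻²⁷)(1.20×10⁶)² + (1.602×10⁻¹⁹)(969)(0.719) ≈ 1.205×10⁻¹⁵ J + 1.116×10⁻¹⁶ J ≈ 1.316×10⁻¹⁵ J.
v_f = √(2·1.316×10⁻¹⁵/1.673×10⁻²⁷) ≈ 1.25×10⁶ m/s.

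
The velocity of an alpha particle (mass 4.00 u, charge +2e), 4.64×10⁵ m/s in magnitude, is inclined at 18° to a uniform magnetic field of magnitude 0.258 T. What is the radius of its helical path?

r ≈ 0.0115 m

v⊥ = v sinθ = 4.64×10⁵·sin18° ≈ 1.434×10⁵ m/s.
r = m v⊥/(|q|B) = (6.644×10⁻²⁷)(1.434×10⁵)/((3.204×10⁻¹⁹)(0.258)) ≈ 0.0115 m.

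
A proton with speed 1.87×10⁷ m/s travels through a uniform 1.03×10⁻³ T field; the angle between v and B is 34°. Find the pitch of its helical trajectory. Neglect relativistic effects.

v∥ = v cosθ = 1.87×10⁷·cos34° ≈ 1.550×10⁷ m/s.
T = 2πm/(|q|B) = 2π(1.673×10⁻²⁷)/((1.602×10⁻¹⁹)(1.03×10⁻³)) ≈ 6.371×10⁻⁵ s.
pitch = v∥ T = (1.550×10⁷)(6.371×10⁻⁵) ≈ 988 m.

p ≈ 988 m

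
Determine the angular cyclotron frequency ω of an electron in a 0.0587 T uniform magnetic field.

ω = |q|B/m.
ω = (1.602×10⁻¹⁹)(0.0587)/9.109×10⁻³¹ ≈ 1.03×10¹⁰ rad/s.

ω ≈ 1.03×10¹⁰ rad/s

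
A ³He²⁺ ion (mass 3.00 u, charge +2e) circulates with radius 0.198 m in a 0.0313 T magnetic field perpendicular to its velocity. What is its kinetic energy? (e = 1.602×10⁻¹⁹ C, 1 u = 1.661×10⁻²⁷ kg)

v = |q|Br/m, then KE = ½mv² = (qBr)²/(2m).
v = (3.204×10⁻¹⁹)(0.0313)(0.198)/4.983×10⁻²⁷ ≈ 3.985×10⁵ m/s.
KE = ½(4.983×10⁻²⁷)(3.985×10⁵)² ≈ 3.96×10⁻¹⁶ J.

KE ≈ 3.96×10⁻¹⁶ J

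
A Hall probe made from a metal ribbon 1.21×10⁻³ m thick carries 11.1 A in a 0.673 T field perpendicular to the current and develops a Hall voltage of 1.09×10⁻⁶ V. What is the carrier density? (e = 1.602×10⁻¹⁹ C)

From V_H = IB/(n e t), n = IB/(V_H e t).
n = (11.1)(0.673)/((1.09×10⁻⁶)(1.602×10⁻¹⁹)(1.21×10⁻³)) ≈ 3.54×10²⁸ m⁻³.

n ≈ 3.54×10²⁸ m⁻³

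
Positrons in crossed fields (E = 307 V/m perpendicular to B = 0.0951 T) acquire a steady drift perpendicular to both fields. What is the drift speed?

v_d ≈ 3230 m/s

The steady drift has the magnetic force balancing the electric force, so v_d = E/B.
v_d = 307/0.0951 = 3230 m/s.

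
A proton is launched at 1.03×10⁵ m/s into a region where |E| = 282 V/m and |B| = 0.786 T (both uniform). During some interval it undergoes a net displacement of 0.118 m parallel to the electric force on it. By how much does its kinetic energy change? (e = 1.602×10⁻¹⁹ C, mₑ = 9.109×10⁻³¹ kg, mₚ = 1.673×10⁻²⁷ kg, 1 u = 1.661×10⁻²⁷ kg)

The magnetic force is always ⟂ v and does no work; only the electric force changes KE.
ΔKE = F_E · d = |q|E d = (1.602×10⁻¹⁹)(282)(0.118) ≈ 5.33×10⁻¹⁸ J.

ΔKE ≈ 5.33×10⁻¹⁸ J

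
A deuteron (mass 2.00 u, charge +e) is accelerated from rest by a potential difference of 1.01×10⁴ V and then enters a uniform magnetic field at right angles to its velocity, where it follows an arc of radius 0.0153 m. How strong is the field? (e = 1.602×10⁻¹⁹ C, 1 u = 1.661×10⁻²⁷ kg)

B ≈ 1.34 T

v = √(2|q|V/m) = √(2·1.602×10⁻¹⁹·1.01×10⁴/3.322×10⁻²⁷) ≈ 9.870×10⁵ m/s.
B = mv/(|q|r) = (3.322×10⁻²⁷)(9.870×10⁵)/((1.602×10⁻¹⁹)(0.0153)) ≈ 1.34 T.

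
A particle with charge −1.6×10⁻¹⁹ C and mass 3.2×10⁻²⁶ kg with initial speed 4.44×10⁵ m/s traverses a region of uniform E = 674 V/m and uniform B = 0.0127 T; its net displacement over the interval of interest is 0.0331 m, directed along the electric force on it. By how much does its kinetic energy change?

ΔKE ≈ 3.57×10⁻¹⁸ J

The magnetic force is always ⟂ v and does no work; only the electric force changes KE.
ΔKE = F_E · d = |q|E d = (1.6×10⁻¹⁹)(674)(0.0331) ≈ 3.57×10⁻¹⁸ J.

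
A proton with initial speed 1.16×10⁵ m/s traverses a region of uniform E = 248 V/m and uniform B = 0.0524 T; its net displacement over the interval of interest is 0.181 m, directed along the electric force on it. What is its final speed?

B does no work; ΔKE = |q|E d.
½mv_f² = ½mv₀² + |q|Ed = ½(1.673×10⁻²⁷)(1.16×10⁵)² + (1.602×10⁻¹⁹)(248)(0.181) ≈ 1.126×10⁻¹⁷ J + 7.191×10⁻¹⁸ J ≈ 1.845×10⁻¹⁷ J.
v_f = √(2·1.845×10⁻¹⁷/1.673×10⁻²⁷) ≈ 1.49×10⁵ m/s.

v_f ≈ 1.49×10⁵ m/s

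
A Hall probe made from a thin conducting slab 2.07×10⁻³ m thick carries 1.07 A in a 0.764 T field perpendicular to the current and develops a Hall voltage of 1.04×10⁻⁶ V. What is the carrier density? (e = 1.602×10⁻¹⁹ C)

From V_H = IB/(n e t), n = IB/(V_H e t).
n = (1.07)(0.764)/((1.04×10⁻⁶)(1.602×10⁻¹⁹)(2.07×10⁻³)) ≈ 2.37×10²⁷ m⁻³.

n ≈ 2.37×10²⁷ m⁻³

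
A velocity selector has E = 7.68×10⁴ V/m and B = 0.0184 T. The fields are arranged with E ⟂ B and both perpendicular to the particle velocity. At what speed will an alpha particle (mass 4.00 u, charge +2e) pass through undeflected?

For undeflected motion the electric and magnetic forces balance: qE = qvB.
v = E/B = 7.68×10⁴/0.0184 = 4.17×10⁶ m/s.

v = 4.17×10⁶ m/s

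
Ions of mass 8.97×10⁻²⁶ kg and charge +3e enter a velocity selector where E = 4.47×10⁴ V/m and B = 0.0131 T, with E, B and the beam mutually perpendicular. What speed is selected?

v = 3.41×10⁶ m/s

For undeflected motion the electric and magnetic forces balance: qE = qvB.
v = E/B = 4.47×10⁴/0.0131 = 3.41×10⁶ m/s.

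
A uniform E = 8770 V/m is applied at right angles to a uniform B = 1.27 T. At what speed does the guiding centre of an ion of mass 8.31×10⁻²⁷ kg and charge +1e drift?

v_d ≈ 6910 m/s

The steady drift has the magnetic force balancing the electric force, so v_d = E/B.
v_d = 8770/1.27 = 6910 m/s.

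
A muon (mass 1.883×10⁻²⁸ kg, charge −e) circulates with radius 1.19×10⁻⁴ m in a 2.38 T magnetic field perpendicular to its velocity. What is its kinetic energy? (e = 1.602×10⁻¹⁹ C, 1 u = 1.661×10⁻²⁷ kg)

v = |q|Br/m, then KE = ½mv² = (qBr)²/(2m).
v = (1.602×10⁻¹⁹)(2.38)(1.19×10⁻⁴)/1.883×10⁻²⁸ ≈ 2.410×10⁵ m/s.
KE = ½(1.883×10⁻²⁸)(2.410×10⁵)² ≈ 5.47×10⁻¹⁸ J.

KE ≈ 5.47×10⁻¹⁸ J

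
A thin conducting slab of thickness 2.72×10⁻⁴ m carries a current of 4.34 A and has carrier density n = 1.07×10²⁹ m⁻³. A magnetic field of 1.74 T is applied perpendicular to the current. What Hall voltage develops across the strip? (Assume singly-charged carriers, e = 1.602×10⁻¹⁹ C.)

V_H = IB/(n e t).
V_H = (4.34)(1.74)/((1.07×10²⁹)(1.602×10⁻¹⁹)(2.72×10⁻⁴)) ≈ 1.62×10⁻⁶ V.

V_H ≈ 1.62×10⁻⁶ V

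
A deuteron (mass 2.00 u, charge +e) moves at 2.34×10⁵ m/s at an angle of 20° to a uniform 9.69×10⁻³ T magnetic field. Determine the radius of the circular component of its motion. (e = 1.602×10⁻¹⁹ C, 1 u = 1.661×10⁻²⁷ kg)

r ≈ 0.171 m

v⊥ = v sinθ = 2.34×10⁵·sin20° ≈ 8.003×10⁴ m/s.
r = m v⊥/(|q|B) = (3.322×10⁻²⁷)(8.003×10⁴)/((1.602×10⁻¹⁹)(9.69×10⁻³)) ≈ 0.171 m.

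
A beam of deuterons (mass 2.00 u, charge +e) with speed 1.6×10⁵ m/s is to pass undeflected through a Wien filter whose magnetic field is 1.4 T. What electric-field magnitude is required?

For straight-line motion qE = qvB, so E = vB.
E = 1.6×10⁵ × 1.4 = 2.2×10⁵ V/m.

E = 2.2×10⁵ V/m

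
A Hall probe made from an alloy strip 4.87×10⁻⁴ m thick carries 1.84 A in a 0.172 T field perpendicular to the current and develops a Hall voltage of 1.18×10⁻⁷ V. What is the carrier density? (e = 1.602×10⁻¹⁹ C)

n ≈ 3.44×10²⁸ m⁻³

From V_H = IB/(n e t), n = IB/(V_H e t).
n = (1.84)(0.172)/((1.18×10⁻⁷)(1.602×10⁻¹⁹)(4.87×10⁻⁴)) ≈ 3.44×10²⁸ m⁻³.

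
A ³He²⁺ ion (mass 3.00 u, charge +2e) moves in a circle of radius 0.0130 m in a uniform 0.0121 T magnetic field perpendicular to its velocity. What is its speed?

v ≈ 1.01×10⁴ m/s

From |q|vB = mv²/r, v = |q|Br/m.
v = (3.204×10⁻¹⁹)(0.0121)(0.0130)/4.983×10⁻²⁷ ≈ 1.01×10⁴ m/s.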